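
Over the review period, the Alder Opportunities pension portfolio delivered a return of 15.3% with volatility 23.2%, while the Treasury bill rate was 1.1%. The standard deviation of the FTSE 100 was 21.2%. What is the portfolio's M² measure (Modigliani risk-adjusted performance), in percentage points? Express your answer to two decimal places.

Sharpe = (Rp − Rf) / σp = (15.3% − 1.1%) / 23.2% = 0.6121
M² = Rf + Sharpe × σm = 1.1% + 0.6121 × 21.2% = 14.0765%

14.08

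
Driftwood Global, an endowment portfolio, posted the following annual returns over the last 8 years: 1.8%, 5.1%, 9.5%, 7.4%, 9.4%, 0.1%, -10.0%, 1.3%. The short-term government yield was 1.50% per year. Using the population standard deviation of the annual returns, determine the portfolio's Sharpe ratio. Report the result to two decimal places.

0.26

Mean return r̄ = 24.60 / 8 = 3.0750%
Population σ = √[Σ(r − r̄)² / 8] = √[288.6750 / 8] = √36.0844 = 6.0070%
Sharpe = (r̄ − rf) / σ = (3.0750 − 1.5) / 6.0070 = 1.5750 / 6.0070 = 0.2622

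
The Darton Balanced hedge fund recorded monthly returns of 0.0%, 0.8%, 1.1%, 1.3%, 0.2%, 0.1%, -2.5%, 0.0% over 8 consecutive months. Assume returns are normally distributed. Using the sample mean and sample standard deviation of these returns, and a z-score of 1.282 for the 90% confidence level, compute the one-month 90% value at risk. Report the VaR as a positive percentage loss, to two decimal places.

Mean return r̄ = 1.00 / 8 = 0.1250%
Sample std dev = √[9.7150 / 7] = 1.1781%
VaR = −(r̄ − z·σ) = −(0.1250 − 1.282 × 1.1781) = −(-1.3853) = 1.3853%

1.39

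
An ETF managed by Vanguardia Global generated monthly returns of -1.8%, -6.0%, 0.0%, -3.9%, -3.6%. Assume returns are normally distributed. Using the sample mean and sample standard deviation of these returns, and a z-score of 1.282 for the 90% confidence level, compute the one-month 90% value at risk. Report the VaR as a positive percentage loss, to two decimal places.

5.97

r̄ = (-1.8 − 6 + 0 − 3.9 − 3.6) / 5 = -3.0600%
Σ(r − r̄)² = (-1.8 − (-3.0600))² + (-6 − (-3.0600))² + … = 20.5920
σ = √[20.5920 / 4] = 2.2689%
VaR = −(r̄ − z·σ) = −(-3.0600 − 1.282 × 2.2689) = −(-5.9687) = 5.9687%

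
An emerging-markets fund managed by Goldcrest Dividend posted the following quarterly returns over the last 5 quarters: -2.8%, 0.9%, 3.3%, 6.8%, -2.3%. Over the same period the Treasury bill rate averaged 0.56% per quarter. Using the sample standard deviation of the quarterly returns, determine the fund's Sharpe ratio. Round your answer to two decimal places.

r̄ = (-2.8 + 0.9 + 3.3 + 6.8 − 2.3) / 5 = 1.1800%
Σ(r − r̄)² = 64.1080; sample σ = √(64.1080/4) = 4.0034%
Sharpe = (r̄ − rf) / σ = (1.1800 − 0.56) / 4.0034 = 0.6200 / 4.0034 = 0.1549

0.15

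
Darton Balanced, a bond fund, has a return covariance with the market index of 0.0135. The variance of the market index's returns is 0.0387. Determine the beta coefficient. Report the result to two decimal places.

0.35

β = Cov(Rp, Rm) / Var(Rm) = 0.0135 / 0.0387 = 0.3488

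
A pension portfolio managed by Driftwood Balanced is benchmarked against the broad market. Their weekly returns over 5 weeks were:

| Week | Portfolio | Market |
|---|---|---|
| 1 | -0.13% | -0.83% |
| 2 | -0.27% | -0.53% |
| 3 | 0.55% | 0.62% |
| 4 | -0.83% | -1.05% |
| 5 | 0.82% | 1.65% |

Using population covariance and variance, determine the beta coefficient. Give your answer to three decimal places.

0.545

r̄p = 0.0280%,  r̄m = -0.0280%
Cov = Σ(rp − r̄p)(rm − r̄m) / 5 = 0.5641
Var(rm) = Σ(rm − r̄m)² / 5 = 1.0351
β = Cov / Var = 0.5641 / 1.0351 = 0.5450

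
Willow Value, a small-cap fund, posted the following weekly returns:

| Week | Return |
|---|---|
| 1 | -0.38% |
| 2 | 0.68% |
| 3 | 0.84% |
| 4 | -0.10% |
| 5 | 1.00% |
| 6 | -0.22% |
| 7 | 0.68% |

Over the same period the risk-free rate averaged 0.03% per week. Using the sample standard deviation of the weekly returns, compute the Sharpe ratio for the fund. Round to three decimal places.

μ = (-0.38 + 0.68 + 0.84 − 0.1 + 1 − 0.22 + 0.68) / 7 = 0.3571%
Sample std dev = √[1.9403 / 6] = 0.5687%
Sharpe = (μ − rf) / σ = (0.3571 − 0.03) / 0.5687 = 0.3271 / 0.5687 = 0.5752

0.575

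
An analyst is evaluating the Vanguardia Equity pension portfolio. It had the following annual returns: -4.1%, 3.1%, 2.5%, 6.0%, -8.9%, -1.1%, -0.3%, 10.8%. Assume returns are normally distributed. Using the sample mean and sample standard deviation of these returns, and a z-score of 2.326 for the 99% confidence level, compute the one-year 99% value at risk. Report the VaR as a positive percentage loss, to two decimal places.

13.12

r̄ = (-4.1 + 3.1 + 2.5 + 6 − 8.9 − 1.1 − 0.3 + 10.8) / 8 = 1.0000%
Sample σ = √[Σ(r − r̄)² / 7] = √[257.8200 / 7] = √36.8314 = 6.0689%
VaR = −(r̄ − z·σ) = −(1.0000 − 2.326 × 6.0689) = −(-13.1163) = 13.1163%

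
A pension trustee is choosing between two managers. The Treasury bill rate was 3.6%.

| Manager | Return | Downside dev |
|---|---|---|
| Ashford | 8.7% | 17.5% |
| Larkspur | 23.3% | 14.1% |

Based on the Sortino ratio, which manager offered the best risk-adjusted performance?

Larkspur

Ashford: Sortino ratio = (8.7% − 3.6%) / 17.5% = 0.291
Larkspur: Sortino ratio = (23.3% − 3.6%) / 14.1% = 1.397
Highest: Larkspur (1.397).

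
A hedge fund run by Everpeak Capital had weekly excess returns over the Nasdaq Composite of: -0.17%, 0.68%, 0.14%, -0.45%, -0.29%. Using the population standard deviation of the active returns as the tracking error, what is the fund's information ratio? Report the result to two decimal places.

-0.05

Mean return r̄ = -0.090 / 5 = -0.0180%
Σ(r − r̄)² = 0.7959; population σ = √(0.7959/5) = 0.3990%
IR = r̄ / tracking error = -0.0180 / 0.3990 = -0.0451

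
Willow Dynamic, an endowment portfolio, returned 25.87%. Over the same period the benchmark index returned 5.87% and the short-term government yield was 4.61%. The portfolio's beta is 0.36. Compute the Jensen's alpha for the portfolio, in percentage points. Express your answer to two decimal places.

20.81

CAPM expected return = Rf + β(Rm − Rf) = 4.61% + 0.36 × (5.87% − 4.61%) = 4.61 + 0.36 × 1.26 = 5.0636%
Jensen's α = Rp − E[R] = 25.87% − 5.0636% = 20.8064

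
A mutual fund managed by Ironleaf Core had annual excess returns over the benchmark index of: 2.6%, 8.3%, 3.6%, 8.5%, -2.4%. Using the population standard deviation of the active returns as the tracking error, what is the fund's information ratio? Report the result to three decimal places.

r̄ = (2.6 + 8.3 + 3.6 + 8.5 − 2.4) / 5 = 4.1200%
Population std dev = √[81.7480 / 5] = 4.0435%
IR = r̄ / tracking error = 4.1200 / 4.0435 = 1.0189

1.019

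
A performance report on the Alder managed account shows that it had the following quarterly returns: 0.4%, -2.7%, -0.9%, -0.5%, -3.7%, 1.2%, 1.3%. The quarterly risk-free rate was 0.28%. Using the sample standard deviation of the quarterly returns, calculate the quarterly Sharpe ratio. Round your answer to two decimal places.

-0.51

r̄ = (0.4 − 2.7 − 0.9 − 0.5 − 3.7 + 1.2 + 1.3) / 7 = -0.7000%
Σ(r − r̄)² = (0.4 − (-0.7000))² + (-2.7 − (-0.7000))² + … = 21.9000
sample σ = √(21.9000 / 6) = √3.6500 = 1.9105%
Sharpe = (r̄ − rf) / σ = (-0.7000 − 0.28) / 1.9105 = -0.9800 / 1.9105 = -0.5130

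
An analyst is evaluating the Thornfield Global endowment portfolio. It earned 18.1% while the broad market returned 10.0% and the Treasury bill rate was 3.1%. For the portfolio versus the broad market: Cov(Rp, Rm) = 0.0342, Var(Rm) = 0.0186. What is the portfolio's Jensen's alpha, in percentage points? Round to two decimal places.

2.31

β = Cov / Var = 0.0342 / 0.0186 = 1.8387
E[R] = Rf + β(Rm − Rf) = 3.1% + 1.8387 × (10.0% − 3.1%) = 15.7870%
α = Rp − E[R] = 18.1% − 15.7870% = 2.3130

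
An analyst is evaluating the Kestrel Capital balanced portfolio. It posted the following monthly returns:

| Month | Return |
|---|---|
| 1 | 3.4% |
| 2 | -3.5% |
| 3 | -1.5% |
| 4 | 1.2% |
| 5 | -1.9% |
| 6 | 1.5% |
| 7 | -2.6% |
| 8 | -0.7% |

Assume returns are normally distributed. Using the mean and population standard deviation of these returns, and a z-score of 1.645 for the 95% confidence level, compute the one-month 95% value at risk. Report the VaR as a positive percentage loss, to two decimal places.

4.12

r̄ = (3.4 − 3.5 − 1.5 + 1.2 − 1.9 + 1.5 − 2.6 − 0.7) / 8 = -0.5125%
Population std dev = √[38.5088 / 8] = 2.1940%
VaR = −(r̄ − z·σ) = −(-0.5125 − 1.645 × 2.1940) = −(-4.1216) = 4.1216%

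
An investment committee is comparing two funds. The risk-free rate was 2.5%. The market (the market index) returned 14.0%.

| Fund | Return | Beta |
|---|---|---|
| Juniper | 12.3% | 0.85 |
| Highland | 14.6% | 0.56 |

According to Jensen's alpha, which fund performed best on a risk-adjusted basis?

Juniper: α = 12.3% − [2.5% + 0.85 × (14.0% − 2.5%)] = 0.025
Highland: α = 14.6% − [2.5% + 0.56 × (14.0% − 2.5%)] = 5.660
Highest: Highland (5.660).

Highland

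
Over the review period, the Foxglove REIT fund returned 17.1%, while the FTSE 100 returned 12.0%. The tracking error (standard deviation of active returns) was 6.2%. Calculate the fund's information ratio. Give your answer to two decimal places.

IR = (Rp − Rb) / TE = (17.1% − 12.0%) / 6.2% = 5.10% / 6.2% = 0.8226

0.82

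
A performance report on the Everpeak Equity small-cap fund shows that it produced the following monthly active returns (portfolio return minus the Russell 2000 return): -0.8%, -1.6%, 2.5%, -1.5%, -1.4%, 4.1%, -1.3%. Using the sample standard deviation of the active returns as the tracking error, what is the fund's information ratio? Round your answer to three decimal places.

0.000

Mean return μ = -0.00 / 7 = 0.0000%
Σ(r − μ)² = (-0.8 − 0.0000)² + (-1.6 − 0.0000)² + … = 32.1600
σ = √[32.1600 / 6] = 2.3152%
IR = μ / tracking error = 0.0000 / 2.3152 = 0.0000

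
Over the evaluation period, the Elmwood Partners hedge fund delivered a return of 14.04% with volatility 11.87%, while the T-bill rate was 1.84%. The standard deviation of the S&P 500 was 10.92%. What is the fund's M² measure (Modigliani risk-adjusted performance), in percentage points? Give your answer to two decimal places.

Sharpe = (Rp − Rf) / σp = (14.04% − 1.84%) / 11.87% = 1.0278
M² = Rf + Sharpe × σm = 1.84% + 1.0278 × 10.92% = 13.0636%

13.06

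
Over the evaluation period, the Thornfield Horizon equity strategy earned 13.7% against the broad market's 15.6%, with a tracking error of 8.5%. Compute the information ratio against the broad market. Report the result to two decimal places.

IR = (Rp − Rb) / TE = (13.7% − 15.6%) / 8.5% = -1.90% / 8.5% = -0.2235

-0.22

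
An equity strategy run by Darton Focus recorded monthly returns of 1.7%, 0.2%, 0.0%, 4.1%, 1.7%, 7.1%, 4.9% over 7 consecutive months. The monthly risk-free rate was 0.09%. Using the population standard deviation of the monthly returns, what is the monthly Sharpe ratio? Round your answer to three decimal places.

r̄ = (1.7 + 0.2 + 0 + 4.1 + 1.7 + 7.1 + 4.9) / 7 = 19.70 / 7 = 2.8143%
Population std dev = √[41.6086 / 7] = 2.4380%
Sharpe = (r̄ − rf) / σ = (2.8143 − 0.09) / 2.4380 = 2.7243 / 2.4380 = 1.1174

1.117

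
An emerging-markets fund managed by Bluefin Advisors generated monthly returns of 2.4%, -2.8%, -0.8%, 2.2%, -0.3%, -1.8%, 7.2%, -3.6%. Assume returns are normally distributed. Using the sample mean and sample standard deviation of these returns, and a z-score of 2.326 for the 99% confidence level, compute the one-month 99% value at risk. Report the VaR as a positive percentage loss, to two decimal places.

7.86

μ = (2.4 − 2.8 − 0.8 + 2.2 − 0.3 − 1.8 + 7.2 − 3.6) / 8 = 2.50 / 8 = 0.3125%
Σ(r − μ)² = (2.4 − 0.3125)² + (-2.8 − 0.3125)² + (-0.8 − 0.3125)² + … = 86.4288
sample σ = √(86.4288 / 7) = √12.3470 = 3.5138%
VaR = −(μ − z·σ) = −(0.3125 − 2.326 × 3.5138) = −(-7.8606) = 7.8606%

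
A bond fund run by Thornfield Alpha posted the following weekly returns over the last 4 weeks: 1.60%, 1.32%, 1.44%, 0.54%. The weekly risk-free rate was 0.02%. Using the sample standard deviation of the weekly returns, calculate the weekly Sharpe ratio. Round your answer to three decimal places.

2.559

Mean return r̄ = 4.900 / 4 = 1.2250%
Sample σ = √[Σ(r − r̄)² / 3] = √[0.6651 / 3] = √0.2217 = 0.4709%
Sharpe = (r̄ − rf) / σ = (1.2250 − 0.02) / 0.4709 = 1.2050 / 0.4709 = 2.5589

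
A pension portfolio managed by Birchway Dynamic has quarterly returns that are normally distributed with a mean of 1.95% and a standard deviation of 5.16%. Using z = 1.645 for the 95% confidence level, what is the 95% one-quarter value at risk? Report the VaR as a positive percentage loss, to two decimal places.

VaR (as % loss) = −(μ − z·σ) = −(1.95% − 1.645 × 5.16%) = −(-6.5382%) = 6.5382%

6.54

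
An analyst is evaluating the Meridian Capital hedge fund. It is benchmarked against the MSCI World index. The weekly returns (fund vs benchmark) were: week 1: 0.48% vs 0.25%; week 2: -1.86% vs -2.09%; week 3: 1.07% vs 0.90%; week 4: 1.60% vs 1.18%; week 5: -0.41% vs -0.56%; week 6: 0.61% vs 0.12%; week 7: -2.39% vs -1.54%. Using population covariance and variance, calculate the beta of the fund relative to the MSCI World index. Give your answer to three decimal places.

r̄p = -0.1286%,  r̄m = -0.2486%
Cov = Σ(rp − r̄p)(rm − r̄m) / 7 = 1.5169
Var(rm) = Σ(rm − r̄m)² / 7 = 1.2714
β = Cov / Var = 1.5169 / 1.2714 = 1.1931

1.193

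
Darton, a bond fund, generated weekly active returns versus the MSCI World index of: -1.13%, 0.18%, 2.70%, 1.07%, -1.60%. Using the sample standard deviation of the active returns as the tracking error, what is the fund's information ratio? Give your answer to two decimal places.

0.14

Mean return r̄ = 1.220 / 5 = 0.2440%
Σ(r − r̄)² = (-1.13 − 0.2440)² + (0.18 − 0.2440)² + (2.7 − 0.2440)² + … = 12.0065
sample σ = √(12.0065 / 4) = √3.0016 = 1.7325%
IR = r̄ / tracking error = 0.2440 / 1.7325 = 0.1408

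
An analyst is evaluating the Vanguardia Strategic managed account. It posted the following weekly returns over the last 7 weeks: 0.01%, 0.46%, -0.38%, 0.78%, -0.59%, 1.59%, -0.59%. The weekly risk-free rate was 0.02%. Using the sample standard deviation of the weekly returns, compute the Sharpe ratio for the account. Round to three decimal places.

r̄ = (0.01 + 0.46 − 0.38 + 0.78 − 0.59 + 1.59 − 0.59) / 7 = 0.1829%
Sample std dev = √[3.9547 / 6] = 0.8119%
Sharpe = (r̄ − rf) / σ = (0.1829 − 0.02) / 0.8119 = 0.1629 / 0.8119 = 0.2006

0.201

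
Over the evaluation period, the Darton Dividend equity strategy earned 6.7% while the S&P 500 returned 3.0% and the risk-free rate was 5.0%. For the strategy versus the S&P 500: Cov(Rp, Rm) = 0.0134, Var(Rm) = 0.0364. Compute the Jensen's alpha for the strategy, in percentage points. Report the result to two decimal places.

2.44

β = Cov / Var = 0.0134 / 0.0364 = 0.3681
E[R] = Rf + β(Rm − Rf) = 5.0% + 0.3681 × (3.0% − 5.0%) = 4.2638%
α = Rp − E[R] = 6.7% − 4.2638% = 2.4362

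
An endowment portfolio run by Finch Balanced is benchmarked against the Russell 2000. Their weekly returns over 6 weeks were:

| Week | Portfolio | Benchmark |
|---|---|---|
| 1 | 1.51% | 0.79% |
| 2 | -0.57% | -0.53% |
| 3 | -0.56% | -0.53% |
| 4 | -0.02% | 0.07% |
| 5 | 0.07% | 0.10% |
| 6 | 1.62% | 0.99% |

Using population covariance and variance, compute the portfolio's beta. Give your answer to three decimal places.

r̄p = 0.3417%,  r̄m = 0.1483%
Cov = Σ(rp − r̄p)(rm − r̄m) / 6 = 0.5162
Var(rm) = Σ(rm − r̄m)² / 6 = 0.3415
β = Cov / Var = 0.5162 / 0.3415 = 1.5116

1.512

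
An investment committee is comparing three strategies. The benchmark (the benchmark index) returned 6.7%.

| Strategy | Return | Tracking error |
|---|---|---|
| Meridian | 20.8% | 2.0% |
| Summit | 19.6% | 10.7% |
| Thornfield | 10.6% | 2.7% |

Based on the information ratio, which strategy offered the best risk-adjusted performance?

Meridian: IR = (20.8% − 6.7%) / 2.0% = 7.050
Summit: IR = (19.6% − 6.7%) / 10.7% = 1.206
Thornfield: IR = (10.6% − 6.7%) / 2.7% = 1.444
Highest: Meridian (7.050).

Meridian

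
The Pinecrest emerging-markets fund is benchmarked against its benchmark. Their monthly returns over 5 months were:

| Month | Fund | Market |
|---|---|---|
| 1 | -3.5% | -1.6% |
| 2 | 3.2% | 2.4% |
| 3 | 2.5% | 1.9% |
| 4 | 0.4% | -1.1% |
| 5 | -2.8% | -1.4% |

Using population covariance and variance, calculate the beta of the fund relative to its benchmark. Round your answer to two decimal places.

r̄p = -0.0400%,  r̄m = 0.0400%
Cov = Σ(rp − r̄p)(rm − r̄m) / 5 = 4.3036
Var(rm) = Σ(rm − r̄m)² / 5 = 3.0184
β = Cov / Var = 4.3036 / 3.0184 = 1.4258

1.43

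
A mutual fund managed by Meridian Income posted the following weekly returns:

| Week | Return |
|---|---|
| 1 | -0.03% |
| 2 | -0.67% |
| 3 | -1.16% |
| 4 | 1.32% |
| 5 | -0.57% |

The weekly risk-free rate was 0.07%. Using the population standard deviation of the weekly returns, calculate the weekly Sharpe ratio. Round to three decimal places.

-0.343

Mean return μ = -1.110 / 5 = -0.2220%
Σ(r − μ)² = 3.6163; population σ = √(3.6163/5) = 0.8504%
Sharpe = (μ − rf) / σ = (-0.2220 − 0.07) / 0.8504 = -0.2920 / 0.8504 = -0.3434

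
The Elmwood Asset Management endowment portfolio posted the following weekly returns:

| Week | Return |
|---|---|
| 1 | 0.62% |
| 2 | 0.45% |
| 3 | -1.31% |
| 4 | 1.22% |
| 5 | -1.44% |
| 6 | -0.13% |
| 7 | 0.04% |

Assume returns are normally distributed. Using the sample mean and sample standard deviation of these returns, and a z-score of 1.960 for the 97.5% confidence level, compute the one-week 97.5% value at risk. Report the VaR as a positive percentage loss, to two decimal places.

Mean return r̄ = -0.550 / 7 = -0.0786%
Sample std dev = √[5.8403 / 6] = 0.9866%
VaR = −(r̄ − z·σ) = −(-0.0786 − 1.960 × 0.9866) = −(-2.0123) = 2.0123%

2.01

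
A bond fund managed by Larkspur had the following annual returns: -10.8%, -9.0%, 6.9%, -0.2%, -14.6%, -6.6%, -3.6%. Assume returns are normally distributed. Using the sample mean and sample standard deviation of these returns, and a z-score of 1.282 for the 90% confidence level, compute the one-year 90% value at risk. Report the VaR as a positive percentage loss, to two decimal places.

μ = (-10.8 − 9 + 6.9 − 0.2 − 14.6 − 6.6 − 3.6) / 7 = -37.90 / 7 = -5.4143%
Σ(r − μ)² = 309.7686; sample σ = √(309.7686/6) = 7.1853%
VaR = −(μ − z·σ) = −(-5.4143 − 1.282 × 7.1853) = −(-14.6259) = 14.6259%

14.63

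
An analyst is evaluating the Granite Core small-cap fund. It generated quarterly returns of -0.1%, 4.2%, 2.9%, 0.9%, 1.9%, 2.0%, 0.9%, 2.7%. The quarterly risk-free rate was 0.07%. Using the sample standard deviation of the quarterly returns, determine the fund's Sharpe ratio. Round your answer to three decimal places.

1.365

r̄ = (-0.1 + 4.2 + 2.9 + 0.9 + 1.9 + 2 + 0.9 + 2.7) / 8 = 15.40 / 8 = 1.9250%
Σ(r − r̄)² = 12.9350; sample σ = √(12.9350/7) = 1.3594%
Sharpe = (r̄ − rf) / σ = (1.9250 − 0.07) / 1.3594 = 1.8550 / 1.3594 = 1.3646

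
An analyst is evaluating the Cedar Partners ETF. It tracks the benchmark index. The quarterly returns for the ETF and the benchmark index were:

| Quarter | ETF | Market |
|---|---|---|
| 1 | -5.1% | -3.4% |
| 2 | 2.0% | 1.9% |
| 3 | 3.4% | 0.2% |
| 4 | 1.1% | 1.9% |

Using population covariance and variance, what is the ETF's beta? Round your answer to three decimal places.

r̄p = 0.3500%,  r̄m = 0.1500%
Cov = Σ(rp − r̄p)(rm − r̄m) / 4 = 5.9250
Var(rm) = Σ(rm − r̄m)² / 4 = 4.6825
β = Cov / Var = 5.9250 / 4.6825 = 1.2653

1.265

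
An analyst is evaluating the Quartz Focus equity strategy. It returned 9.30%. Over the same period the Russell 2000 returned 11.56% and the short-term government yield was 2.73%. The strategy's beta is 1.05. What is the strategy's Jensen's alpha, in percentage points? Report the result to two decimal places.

-2.70

CAPM expected return = Rf + β(Rm − Rf) = 2.73% + 1.05 × (11.56% − 2.73%) = 2.73 + 1.05 × 8.83 = 12.0015%
Jensen's α = Rp − E[R] = 9.30% − 12.0015% = -2.7015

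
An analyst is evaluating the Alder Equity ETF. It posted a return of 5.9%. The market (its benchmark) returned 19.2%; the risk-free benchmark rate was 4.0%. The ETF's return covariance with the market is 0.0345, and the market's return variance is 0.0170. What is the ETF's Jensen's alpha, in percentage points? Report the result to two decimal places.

-28.95

β = Cov / Var = 0.0345 / 0.0170 = 2.0294
E[R] = Rf + β(Rm − Rf) = 4.0% + 2.0294 × (19.2% − 4.0%) = 34.8469%
α = Rp − E[R] = 5.9% − 34.8469% = -28.9469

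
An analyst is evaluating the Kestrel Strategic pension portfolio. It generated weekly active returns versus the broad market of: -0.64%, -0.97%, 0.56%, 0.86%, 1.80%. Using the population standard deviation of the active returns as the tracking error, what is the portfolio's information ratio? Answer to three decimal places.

0.318

r̄ = (-0.64 − 0.97 + 0.56 + 0.86 + 1.8) / 5 = 0.3220%
Σ(r − r̄)² = 5.1253; population σ = √(5.1253/5) = 1.0125%
IR = r̄ / tracking error = 0.3220 / 1.0125 = 0.3180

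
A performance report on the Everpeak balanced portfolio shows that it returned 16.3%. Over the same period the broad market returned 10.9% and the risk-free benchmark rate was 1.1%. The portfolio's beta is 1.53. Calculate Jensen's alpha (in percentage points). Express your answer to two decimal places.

0.21

CAPM expected return = Rf + β(Rm − Rf) = 1.1% + 1.53 × (10.9% − 1.1%) = 1.1 + 1.53 × 9.80 = 16.0940%
Jensen's α = Rp − E[R] = 16.3% − 16.0940% = 0.2060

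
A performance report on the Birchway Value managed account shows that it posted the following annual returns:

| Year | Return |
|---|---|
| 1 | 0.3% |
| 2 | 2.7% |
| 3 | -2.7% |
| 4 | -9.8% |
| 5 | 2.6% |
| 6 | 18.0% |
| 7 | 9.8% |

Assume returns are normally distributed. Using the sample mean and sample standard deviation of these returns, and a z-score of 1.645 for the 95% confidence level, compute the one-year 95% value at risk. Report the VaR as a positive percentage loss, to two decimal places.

Mean return μ = 20.90 / 7 = 2.9857%
Sample σ = √[Σ(r − μ)² / 6] = √[475.1086 / 6] = √79.1848 = 8.8986%
VaR = −(μ − z·σ) = −(2.9857 − 1.645 × 8.8986) = −(-11.6525) = 11.6525%

11.65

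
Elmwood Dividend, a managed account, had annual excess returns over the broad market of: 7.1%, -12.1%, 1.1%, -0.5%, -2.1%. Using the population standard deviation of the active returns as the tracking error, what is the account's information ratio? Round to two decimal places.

-0.21

Mean return μ = -6.50 / 5 = -1.3000%
Σ(r − μ)² = (7.1 − (-1.3000))² + (-12.1 − (-1.3000))² + … = 194.2400
population σ = √(194.2400 / 5) = √38.8480 = 6.2328%
IR = μ / tracking error = -1.3000 / 6.2328 = -0.2086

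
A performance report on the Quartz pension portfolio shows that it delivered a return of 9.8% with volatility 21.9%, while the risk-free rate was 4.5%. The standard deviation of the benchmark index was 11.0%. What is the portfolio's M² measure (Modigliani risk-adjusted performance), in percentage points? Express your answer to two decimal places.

Sharpe = (Rp − Rf) / σp = (9.8% − 4.5%) / 21.9% = 0.2420
M² = Rf + Sharpe × σm = 4.5% + 0.2420 × 11.0% = 7.1620%

7.16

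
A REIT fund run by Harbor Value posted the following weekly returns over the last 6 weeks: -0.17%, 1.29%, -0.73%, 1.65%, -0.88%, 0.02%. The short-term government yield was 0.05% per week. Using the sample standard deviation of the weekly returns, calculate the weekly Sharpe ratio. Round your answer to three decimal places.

0.140

r̄ = (-0.17 + 1.29 − 0.73 + 1.65 − 0.88 + 0.02) / 6 = 1.180 / 6 = 0.1967%
Sample σ = √[Σ(r − r̄)² / 5] = √[5.4911 / 5] = √1.0982 = 1.0480%
Sharpe = (r̄ − rf) / σ = (0.1967 − 0.05) / 1.0480 = 0.1467 / 1.0480 = 0.1400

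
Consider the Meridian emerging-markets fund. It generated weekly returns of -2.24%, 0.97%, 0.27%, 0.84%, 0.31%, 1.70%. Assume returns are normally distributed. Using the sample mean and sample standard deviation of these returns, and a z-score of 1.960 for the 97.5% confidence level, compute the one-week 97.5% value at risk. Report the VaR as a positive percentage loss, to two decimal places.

r̄ = (-2.24 + 0.97 + 0.27 + 0.84 + 0.31 + 1.7) / 6 = 0.3083%
Σ(r − r̄)² = 9.1527; sample σ = √(9.1527/5) = 1.3530%
VaR = −(r̄ − z·σ) = −(0.3083 − 1.960 × 1.3530) = −(-2.3436) = 2.3436%

2.34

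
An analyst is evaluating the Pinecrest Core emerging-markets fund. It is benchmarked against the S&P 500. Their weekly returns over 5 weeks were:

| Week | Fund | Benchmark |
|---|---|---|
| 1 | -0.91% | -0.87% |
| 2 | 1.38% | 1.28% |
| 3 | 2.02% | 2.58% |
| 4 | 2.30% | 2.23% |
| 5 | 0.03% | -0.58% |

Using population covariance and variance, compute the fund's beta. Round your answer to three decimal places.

r̄p = 0.9640%,  r̄m = 0.9280%
Cov = Σ(rp − r̄p)(rm − r̄m) / 5 = 1.6817
Var(rm) = Σ(rm − r̄m)² / 5 = 2.0110
β = Cov / Var = 1.6817 / 2.0110 = 0.8363

0.836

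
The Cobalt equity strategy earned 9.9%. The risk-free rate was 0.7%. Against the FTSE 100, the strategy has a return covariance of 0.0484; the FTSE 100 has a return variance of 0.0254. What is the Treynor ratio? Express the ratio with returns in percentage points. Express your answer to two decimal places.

β = Cov / Var = 0.0484 / 0.0254 = 1.9055
Treynor = (Rp − Rf) / β = (9.9% − 0.7%) / 1.9055 = 9.20 / 1.9055 = 4.8281

4.83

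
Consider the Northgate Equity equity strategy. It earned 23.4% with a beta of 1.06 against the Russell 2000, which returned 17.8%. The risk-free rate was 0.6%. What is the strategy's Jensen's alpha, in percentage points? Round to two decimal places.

CAPM expected return = Rf + β(Rm − Rf) = 0.6% + 1.06 × (17.8% − 0.6%) = 0.6 + 1.06 × 17.20 = 18.8320%
Jensen's α = Rp − E[R] = 23.4% − 18.8320% = 4.5680

4.57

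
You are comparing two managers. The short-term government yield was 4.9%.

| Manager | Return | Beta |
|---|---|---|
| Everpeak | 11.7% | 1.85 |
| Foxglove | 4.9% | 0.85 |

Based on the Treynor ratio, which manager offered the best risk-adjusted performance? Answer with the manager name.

Everpeak

Everpeak: Treynor = (11.7% − 4.9%) / 1.85 = 3.676
Foxglove: Treynor = (4.9% − 4.9%) / 0.85 = 0.000
Highest: Everpeak (3.676).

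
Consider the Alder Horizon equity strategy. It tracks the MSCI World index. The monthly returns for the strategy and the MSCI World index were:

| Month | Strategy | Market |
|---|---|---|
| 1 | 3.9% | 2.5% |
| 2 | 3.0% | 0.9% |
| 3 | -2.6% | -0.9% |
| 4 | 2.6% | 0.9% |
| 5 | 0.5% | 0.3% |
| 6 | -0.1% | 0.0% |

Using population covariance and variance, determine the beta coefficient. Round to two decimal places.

r̄p = 1.2167%,  r̄m = 0.6167%
Cov = Σ(rp − r̄p)(rm − r̄m) / 6 = 2.1297
Var(rm) = Σ(rm − r̄m)² / 6 = 1.0814
β = Cov / Var = 2.1297 / 1.0814 = 1.9694

1.97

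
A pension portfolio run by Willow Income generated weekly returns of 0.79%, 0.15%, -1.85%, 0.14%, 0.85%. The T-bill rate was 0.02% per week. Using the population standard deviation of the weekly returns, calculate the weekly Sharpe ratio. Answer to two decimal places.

Mean return r̄ = 0.080 / 5 = 0.0160%
Population σ = √[Σ(r − r̄)² / 5] = √[4.8099 / 5] = √0.9620 = 0.9808%
Sharpe = (r̄ − rf) / σ = (0.0160 − 0.02) / 0.9808 = -0.0040 / 0.9808 = -0.0041

0.00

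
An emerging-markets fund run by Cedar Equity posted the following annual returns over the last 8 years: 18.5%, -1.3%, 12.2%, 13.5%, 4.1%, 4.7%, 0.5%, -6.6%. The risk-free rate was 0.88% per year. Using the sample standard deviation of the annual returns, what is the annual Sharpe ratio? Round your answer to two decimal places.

r̄ = (18.5 − 1.3 + 12.2 + 13.5 + 4.1 + 4.7 + 0.5 − 6.6) / 8 = 5.7000%
Sample σ = √[Σ(r − r̄)² / 7] = √[497.8200 / 7] = √71.1171 = 8.4331%
Sharpe = (r̄ − rf) / σ = (5.7000 − 0.88) / 8.4331 = 4.8200 / 8.4331 = 0.5716

0.57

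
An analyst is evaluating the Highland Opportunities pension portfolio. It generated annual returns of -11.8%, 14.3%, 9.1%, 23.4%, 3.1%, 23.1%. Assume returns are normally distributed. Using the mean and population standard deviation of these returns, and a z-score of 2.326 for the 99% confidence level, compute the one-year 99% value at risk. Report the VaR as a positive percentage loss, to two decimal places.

18.18

Mean return μ = 61.20 / 6 = 10.2000%
Σ(r − μ)² = 893.0800; population σ = √(893.0800/6) = 12.2003%
VaR = −(μ − z·σ) = −(10.2000 − 2.326 × 12.2003) = −(-18.1779) = 18.1779%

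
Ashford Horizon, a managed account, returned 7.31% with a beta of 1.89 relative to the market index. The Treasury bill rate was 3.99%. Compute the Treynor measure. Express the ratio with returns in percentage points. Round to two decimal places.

Treynor = (Rp − Rf) / β = (7.31% − 3.99%) / 1.89 = 3.32 / 1.89 = 1.7566

1.76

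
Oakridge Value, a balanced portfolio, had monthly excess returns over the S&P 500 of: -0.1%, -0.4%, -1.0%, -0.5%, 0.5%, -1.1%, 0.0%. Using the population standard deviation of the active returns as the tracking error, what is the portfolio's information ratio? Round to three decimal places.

r̄ = (-0.1 − 0.4 − 1 − 0.5 + 0.5 − 1.1 + 0) / 7 = -2.60 / 7 = -0.3714%
Σ(r − r̄)² = (-0.1 − (-0.3714))² + (-0.4 − (-0.3714))² + (-1 − (-0.3714))² + … = 1.9143
population σ = √(1.9143 / 7) = √0.2735 = 0.5230%
IR = r̄ / tracking error = -0.3714 / 0.5230 = -0.7101

-0.710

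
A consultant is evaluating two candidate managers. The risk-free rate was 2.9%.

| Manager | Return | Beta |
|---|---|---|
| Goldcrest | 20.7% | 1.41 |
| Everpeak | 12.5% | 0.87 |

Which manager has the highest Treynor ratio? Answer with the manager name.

Goldcrest

Goldcrest: Treynor = (20.7% − 2.9%) / 1.41 = 12.624
Everpeak: Treynor = (12.5% − 2.9%) / 0.87 = 11.034
Highest: Goldcrest (12.624).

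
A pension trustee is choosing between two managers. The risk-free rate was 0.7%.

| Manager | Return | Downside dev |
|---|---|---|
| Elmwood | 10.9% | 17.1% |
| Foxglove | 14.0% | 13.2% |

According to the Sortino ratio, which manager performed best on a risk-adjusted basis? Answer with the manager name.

Foxglove

Elmwood: Sortino ratio = (10.9% − 0.7%) / 17.1% = 0.596
Foxglove: Sortino ratio = (14.0% − 0.7%) / 13.2% = 1.008
Highest: Foxglove (1.008).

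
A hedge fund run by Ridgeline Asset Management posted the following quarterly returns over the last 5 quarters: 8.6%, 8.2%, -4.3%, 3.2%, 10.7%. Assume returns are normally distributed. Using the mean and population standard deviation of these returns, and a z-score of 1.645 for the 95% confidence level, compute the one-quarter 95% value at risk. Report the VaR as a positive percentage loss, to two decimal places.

3.58

μ = (8.6 + 8.2 − 4.3 + 3.2 + 10.7) / 5 = 26.40 / 5 = 5.2800%
Σ(r − μ)² = (8.6 − 5.2800)² + (8.2 − 5.2800)² + … = 145.0280
population σ = √(145.0280 / 5) = √29.0056 = 5.3857%
VaR = −(μ − z·σ) = −(5.2800 − 1.645 × 5.3857) = −(-3.5795) = 3.5795%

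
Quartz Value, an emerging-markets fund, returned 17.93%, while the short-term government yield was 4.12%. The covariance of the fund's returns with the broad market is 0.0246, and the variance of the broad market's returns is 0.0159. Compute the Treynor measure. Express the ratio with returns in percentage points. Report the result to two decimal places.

β = Cov / Var = 0.0246 / 0.0159 = 1.5472
Treynor = (Rp − Rf) / β = (17.93% − 4.12%) / 1.5472 = 13.81 / 1.5472 = 8.9258

8.93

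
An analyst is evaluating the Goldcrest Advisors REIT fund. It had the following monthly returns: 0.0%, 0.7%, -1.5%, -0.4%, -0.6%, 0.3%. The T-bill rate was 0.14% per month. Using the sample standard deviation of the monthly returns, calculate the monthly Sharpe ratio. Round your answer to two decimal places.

r̄ = (0 + 0.7 − 1.5 − 0.4 − 0.6 + 0.3) / 6 = -0.2500%
Sample std dev = √[2.9750 / 5] = 0.7714%
Sharpe = (r̄ − rf) / σ = (-0.2500 − 0.14) / 0.7714 = -0.3900 / 0.7714 = -0.5056

-0.51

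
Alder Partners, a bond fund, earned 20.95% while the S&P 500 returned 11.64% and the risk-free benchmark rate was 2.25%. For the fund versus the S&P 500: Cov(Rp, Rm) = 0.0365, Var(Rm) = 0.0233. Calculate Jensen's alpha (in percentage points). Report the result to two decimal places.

β = Cov / Var = 0.0365 / 0.0233 = 1.5665
E[R] = Rf + β(Rm − Rf) = 2.25% + 1.5665 × (11.64% − 2.25%) = 16.9594%
α = Rp − E[R] = 20.95% − 16.9594% = 3.9906

3.99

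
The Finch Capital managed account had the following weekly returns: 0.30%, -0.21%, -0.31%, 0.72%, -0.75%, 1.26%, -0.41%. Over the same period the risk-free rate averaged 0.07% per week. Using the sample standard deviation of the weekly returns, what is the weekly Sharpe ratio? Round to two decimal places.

0.02

μ = (0.3 − 0.21 − 0.31 + 0.72 − 0.75 + 1.26 − 0.41) / 7 = 0.600 / 7 = 0.0857%
Sample std dev = √[3.0154 / 6] = 0.7089%
Sharpe = (μ − rf) / σ = (0.0857 − 0.07) / 0.7089 = 0.0157 / 0.7089 = 0.0221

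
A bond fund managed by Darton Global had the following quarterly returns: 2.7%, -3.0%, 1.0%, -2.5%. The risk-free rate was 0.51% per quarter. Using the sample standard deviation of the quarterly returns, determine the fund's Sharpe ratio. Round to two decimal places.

-0.35

r̄ = (2.7 − 3 + 1 − 2.5) / 4 = -0.4500%
Σ(r − r̄)² = 22.7300; sample σ = √(22.7300/3) = 2.7526%
Sharpe = (r̄ − rf) / σ = (-0.4500 − 0.51) / 2.7526 = -0.9600 / 2.7526 = -0.3488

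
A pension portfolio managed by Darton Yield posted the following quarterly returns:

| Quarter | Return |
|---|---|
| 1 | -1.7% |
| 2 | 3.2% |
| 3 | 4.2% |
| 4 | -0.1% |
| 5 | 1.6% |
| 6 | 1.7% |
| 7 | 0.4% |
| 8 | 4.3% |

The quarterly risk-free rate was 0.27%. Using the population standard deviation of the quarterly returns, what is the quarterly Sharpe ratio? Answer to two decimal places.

0.72

Mean return r̄ = 13.60 / 8 = 1.7000%
Σ(r − r̄)² = (-1.7 − 1.7000)² + (3.2 − 1.7000)² + … = 31.7600
population σ = √(31.7600 / 8) = √3.9700 = 1.9925%
Sharpe = (r̄ − rf) / σ = (1.7000 − 0.27) / 1.9925 = 1.4300 / 1.9925 = 0.7177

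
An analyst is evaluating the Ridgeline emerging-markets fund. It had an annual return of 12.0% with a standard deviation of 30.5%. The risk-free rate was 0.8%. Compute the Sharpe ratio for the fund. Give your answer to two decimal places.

Sharpe = (Rp − Rf) / σp = (12.0% − 0.8%) / 30.5% = 11.20% / 30.5% = 0.3672

0.37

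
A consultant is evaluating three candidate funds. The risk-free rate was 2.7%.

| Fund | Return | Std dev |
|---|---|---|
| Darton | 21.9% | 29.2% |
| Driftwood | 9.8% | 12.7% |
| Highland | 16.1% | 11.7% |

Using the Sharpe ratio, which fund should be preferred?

Highland

Darton: Sharpe ratio = (21.9% − 2.7%) / 29.2% = 0.658
Driftwood: Sharpe ratio = (9.8% − 2.7%) / 12.7% = 0.559
Highland: Sharpe ratio = (16.1% − 2.7%) / 11.7% = 1.145
Highest: Highland (1.145).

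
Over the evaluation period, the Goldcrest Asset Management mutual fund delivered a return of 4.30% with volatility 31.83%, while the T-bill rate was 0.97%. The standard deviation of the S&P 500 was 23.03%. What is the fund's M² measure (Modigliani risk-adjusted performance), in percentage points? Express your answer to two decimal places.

3.38

Sharpe = (Rp − Rf) / σp = (4.30% − 0.97%) / 31.83% = 0.1046
M² = Rf + Sharpe × σm = 0.97% + 0.1046 × 23.03% = 3.3789%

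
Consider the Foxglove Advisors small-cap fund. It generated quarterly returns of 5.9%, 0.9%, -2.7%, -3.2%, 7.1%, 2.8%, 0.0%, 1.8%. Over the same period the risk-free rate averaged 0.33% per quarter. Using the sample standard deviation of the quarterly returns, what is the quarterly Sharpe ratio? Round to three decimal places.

0.338

μ = (5.9 + 0.9 − 2.7 − 3.2 + 7.1 + 2.8 + 0 + 1.8) / 8 = 1.5750%
Sample std dev = √[94.7950 / 7] = 3.6800%
Sharpe = (μ − rf) / σ = (1.5750 − 0.33) / 3.6800 = 1.2450 / 3.6800 = 0.3383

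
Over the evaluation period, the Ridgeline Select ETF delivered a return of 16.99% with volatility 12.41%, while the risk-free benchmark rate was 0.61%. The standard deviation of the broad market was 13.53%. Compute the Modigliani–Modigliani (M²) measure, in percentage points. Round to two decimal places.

Sharpe = (Rp − Rf) / σp = (16.99% − 0.61%) / 12.41% = 1.3199
M² = Rf + Sharpe × σm = 0.61% + 1.3199 × 13.53% = 18.4682%

18.47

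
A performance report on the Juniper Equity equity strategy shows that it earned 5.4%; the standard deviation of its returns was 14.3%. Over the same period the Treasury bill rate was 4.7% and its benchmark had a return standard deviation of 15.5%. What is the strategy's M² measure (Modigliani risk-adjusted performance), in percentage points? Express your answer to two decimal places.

Sharpe = (Rp − Rf) / σp = (5.4% − 4.7%) / 14.3% = 0.0490
M² = Rf + Sharpe × σm = 4.7% + 0.0490 × 15.5% = 5.4595%

5.46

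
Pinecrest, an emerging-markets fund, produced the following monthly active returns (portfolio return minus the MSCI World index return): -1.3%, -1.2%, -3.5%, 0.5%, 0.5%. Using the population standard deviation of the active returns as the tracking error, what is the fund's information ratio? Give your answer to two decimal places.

-0.68

r̄ = (-1.3 − 1.2 − 3.5 + 0.5 + 0.5) / 5 = -1.0000%
Σ(r − r̄)² = (-1.3 − (-1.0000))² + (-1.2 − (-1.0000))² + (-3.5 − (-1.0000))² + … = 10.8800
σ = √[10.8800 / 5] = 1.4751%
IR = r̄ / tracking error = -1.0000 / 1.4751 = -0.6779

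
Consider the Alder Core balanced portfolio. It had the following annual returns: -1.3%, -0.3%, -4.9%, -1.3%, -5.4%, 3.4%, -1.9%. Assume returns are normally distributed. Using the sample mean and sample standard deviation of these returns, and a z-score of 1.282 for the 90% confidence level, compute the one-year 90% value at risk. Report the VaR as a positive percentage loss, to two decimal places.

5.45

r̄ = (-1.3 − 0.3 − 4.9 − 1.3 − 5.4 + 3.4 − 1.9) / 7 = -1.6714%
Σ(r − r̄)² = (-1.3 − (-1.6714))² + (-0.3 − (-1.6714))² + (-4.9 − (-1.6714))² + … = 52.2543
σ = √[52.2543 / 6] = 2.9511%
VaR = −(r̄ − z·σ) = −(-1.6714 − 1.282 × 2.9511) = −(-5.4547) = 5.4547%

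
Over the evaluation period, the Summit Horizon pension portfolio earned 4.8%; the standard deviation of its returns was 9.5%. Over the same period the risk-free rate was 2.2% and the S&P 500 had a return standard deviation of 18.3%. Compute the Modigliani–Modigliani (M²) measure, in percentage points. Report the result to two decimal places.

7.21

Sharpe = (Rp − Rf) / σp = (4.8% − 2.2%) / 9.5% = 0.2737
M² = Rf + Sharpe × σm = 2.2% + 0.2737 × 18.3% = 7.2087%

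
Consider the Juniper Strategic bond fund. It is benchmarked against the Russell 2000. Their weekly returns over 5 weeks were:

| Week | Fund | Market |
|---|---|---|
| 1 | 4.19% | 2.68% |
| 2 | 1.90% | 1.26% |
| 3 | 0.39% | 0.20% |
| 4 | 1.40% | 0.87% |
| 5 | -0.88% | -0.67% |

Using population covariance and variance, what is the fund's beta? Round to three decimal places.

r̄p = 1.4000%,  r̄m = 0.8680%
Cov = Σ(rp − r̄p)(rm − r̄m) / 5 = 1.8866
Var(rm) = Σ(rm − r̄m)² / 5 = 1.2497
β = Cov / Var = 1.8866 / 1.2497 = 1.5096

1.510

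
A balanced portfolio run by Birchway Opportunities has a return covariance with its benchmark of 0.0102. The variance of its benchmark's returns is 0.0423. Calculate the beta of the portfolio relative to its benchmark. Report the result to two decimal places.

β = Cov(Rp, Rm) / Var(Rm) = 0.0102 / 0.0423 = 0.2411

0.24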